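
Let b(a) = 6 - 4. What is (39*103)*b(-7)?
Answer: 8034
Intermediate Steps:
b(a) = 2
(39*103)*b(-7) = (39*103)*2 = 4017*2 = 8034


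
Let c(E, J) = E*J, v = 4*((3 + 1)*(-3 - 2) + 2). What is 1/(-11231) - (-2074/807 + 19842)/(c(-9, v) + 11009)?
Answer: -179822434219/105652251969 ≈ -1.7020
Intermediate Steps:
v = -72 (v = 4*(4*(-5) + 2) = 4*(-20 + 2) = 4*(-18) = -72)
1/(-11231) - (-2074/807 + 19842)/(c(-9, v) + 11009) = 1/(-11231) - (-2074/807 + 19842)/(-9*(-72) + 11009) = -1/11231 - (-2074*1/807 + 19842)/(648 + 11009) = -1/11231 - (-2074/807 + 19842)/11657 = -1/11231 - 16010420/(807*11657) = -1/11231 - 1*16010420/9407199 = -1/11231 - 16010420/9407199 = -179822434219/105652251969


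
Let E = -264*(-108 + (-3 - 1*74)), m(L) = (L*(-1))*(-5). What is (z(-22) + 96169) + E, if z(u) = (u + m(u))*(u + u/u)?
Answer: 147781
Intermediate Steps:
m(L) = 5*L (m(L) = -L*(-5) = 5*L)
E = 48840 (E = -264*(-108 + (-3 - 74)) = -264*(-108 - 77) = -264*(-185) = 48840)
z(u) = 6*u*(1 + u) (z(u) = (u + 5*u)*(u + u/u) = (6*u)*(u + 1) = (6*u)*(1 + u) = 6*u*(1 + u))
(z(-22) + 96169) + E = (6*(-22)*(1 - 22) + 96169) + 48840 = (6*(-22)*(-21) + 96169) + 48840 = (2772 + 96169) + 48840 = 98941 + 48840 = 147781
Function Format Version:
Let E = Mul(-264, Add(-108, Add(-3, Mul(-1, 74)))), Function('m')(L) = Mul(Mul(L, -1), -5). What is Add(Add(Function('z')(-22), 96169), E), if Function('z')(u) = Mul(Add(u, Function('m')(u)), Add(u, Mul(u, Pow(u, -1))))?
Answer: 147781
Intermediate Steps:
Function('m')(L) = Mul(5, L) (Function('m')(L) = Mul(Mul(-1, L), -5) = Mul(5, L))
E = 48840 (E = Mul(-264, Add(-108, Add(-3, -74))) = Mul(-264, Add(-108, -77)) = Mul(-264, -185) = 48840)
Function('z')(u) = Mul(6, u, Add(1, u)) (Function('z')(u) = Mul(Add(u, Mul(5, u)), Add(u, Mul(u, Pow(u, -1)))) = Mul(Mul(6, u), Add(u, 1)) = Mul(Mul(6, u), Add(1, u)) = Mul(6, u, Add(1, u)))
Add(Add(Function('z')(-22), 96169), E) = Add(Add(Mul(6, -22, Add(1, -22)), 96169), 48840) = Add(Add(Mul(6, -22, -21), 96169), 48840) = Add(Add(2772, 96169), 48840) = Add(98941, 48840) = 147781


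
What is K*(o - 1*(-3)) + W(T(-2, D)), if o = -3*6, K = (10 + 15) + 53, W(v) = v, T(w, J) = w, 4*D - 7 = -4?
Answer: -1172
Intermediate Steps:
D = 3/4 (D = 7/4 + (1/4)*(-4) = 7/4 - 1 = 3/4 ≈ 0.75000)
K = 78 (K = 25 + 53 = 78)
o = -18
K*(o - 1*(-3)) + W(T(-2, D)) = 78*(-18 - 1*(-3)) - 2 = 78*(-18 + 3) - 2 = 78*(-15) - 2 = -1170 - 2 = -1172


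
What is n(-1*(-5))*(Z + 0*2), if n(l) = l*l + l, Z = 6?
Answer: 180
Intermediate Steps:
n(l) = l + l² (n(l) = l² + l = l + l²)
n(-1*(-5))*(Z + 0*2) = ((-1*(-5))*(1 - 1*(-5)))*(6 + 0*2) = (5*(1 + 5))*(6 + 0) = (5*6)*6 = 30*6 = 180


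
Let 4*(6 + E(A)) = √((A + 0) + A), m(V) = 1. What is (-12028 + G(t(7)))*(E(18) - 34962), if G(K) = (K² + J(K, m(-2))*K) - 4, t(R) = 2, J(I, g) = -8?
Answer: 421136526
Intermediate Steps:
E(A) = -6 + √2*√A/4 (E(A) = -6 + √((A + 0) + A)/4 = -6 + √(A + A)/4 = -6 + √(2*A)/4 = -6 + (√2*√A)/4 = -6 + √2*√A/4)
G(K) = -4 + K² - 8*K (G(K) = (K² - 8*K) - 4 = -4 + K² - 8*K)
(-12028 + G(t(7)))*(E(18) - 34962) = (-12028 + (-4 + 2² - 8*2))*((-6 + √2*√18/4) - 34962) = (-12028 + (-4 + 4 - 16))*((-6 + √2*(3*√2)/4) - 34962) = (-12028 - 16)*((-6 + 3/2) - 34962) = -12044*(-9/2 - 34962) = -12044*(-69933/2) = 421136526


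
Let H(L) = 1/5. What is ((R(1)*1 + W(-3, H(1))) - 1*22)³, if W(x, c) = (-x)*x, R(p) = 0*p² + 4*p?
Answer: -19683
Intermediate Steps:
H(L) = ⅕
R(p) = 4*p (R(p) = 0 + 4*p = 4*p)
W(x, c) = -x²
((R(1)*1 + W(-3, H(1))) - 1*22)³ = (((4*1)*1 - 1*(-3)²) - 1*22)³ = ((4*1 - 1*9) - 22)³ = ((4 - 9) - 22)³ = (-5 - 22)³ = (-27)³ = -19683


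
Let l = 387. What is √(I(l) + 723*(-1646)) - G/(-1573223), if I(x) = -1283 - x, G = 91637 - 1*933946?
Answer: -842309/1573223 + 4*I*√74483 ≈ -0.5354 + 1091.7*I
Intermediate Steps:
G = -842309 (G = 91637 - 933946 = -842309)
√(I(l) + 723*(-1646)) - G/(-1573223) = √((-1283 - 1*387) + 723*(-1646)) - (-842309)/(-1573223) = √((-1283 - 387) - 1190058) - (-842309)*(-1)/1573223 = √(-1670 - 1190058) - 1*842309/1573223 = √(-1191728) - 842309/1573223 = 4*I*√74483 - 842309/1573223 = -842309/1573223 + 4*I*√74483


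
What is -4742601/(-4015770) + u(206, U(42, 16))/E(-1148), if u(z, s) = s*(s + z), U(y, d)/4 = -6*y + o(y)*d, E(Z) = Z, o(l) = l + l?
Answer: -955078047413/54882190 ≈ -17402.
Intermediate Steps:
o(l) = 2*l
U(y, d) = -24*y + 8*d*y (U(y, d) = 4*(-6*y + (2*y)*d) = 4*(-6*y + 2*d*y) = -24*y + 8*d*y)
-4742601/(-4015770) + u(206, U(42, 16))/E(-1148) = -4742601/(-4015770) + ((8*42*(-3 + 16))*(8*42*(-3 + 16) + 206))/(-1148) = -4742601*(-1/4015770) + ((8*42*13)*(8*42*13 + 206))*(-1/1148) = 1580867/1338590 + (4368*(4368 + 206))*(-1/1148) = 1580867/1338590 + (4368*4574)*(-1/1148) = 1580867/1338590 + 19979232*(-1/1148) = 1580867/1338590 - 713544/41 = -955078047413/54882190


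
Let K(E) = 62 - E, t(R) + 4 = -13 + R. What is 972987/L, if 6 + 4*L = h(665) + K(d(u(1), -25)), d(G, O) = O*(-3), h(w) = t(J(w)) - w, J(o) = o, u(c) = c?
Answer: -324329/3 ≈ -1.0811e+5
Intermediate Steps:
t(R) = -17 + R (t(R) = -4 + (-13 + R) = -17 + R)
h(w) = -17 (h(w) = (-17 + w) - w = -17)
d(G, O) = -3*O
L = -9 (L = -3/2 + (-17 + (62 - (-3)*(-25)))/4 = -3/2 + (-17 + (62 - 1*75))/4 = -3/2 + (-17 + (62 - 75))/4 = -3/2 + (-17 - 13)/4 = -3/2 + (¼)*(-30) = -3/2 - 15/2 = -9)
972987/L = 972987/(-9) = 972987*(-⅑) = -324329/3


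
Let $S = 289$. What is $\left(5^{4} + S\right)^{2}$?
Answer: $835396$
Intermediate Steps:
$\left(5^{4} + S\right)^{2} = \left(5^{4} + 289\right)^{2} = \left(625 + 289\right)^{2} = 914^{2} = 835396$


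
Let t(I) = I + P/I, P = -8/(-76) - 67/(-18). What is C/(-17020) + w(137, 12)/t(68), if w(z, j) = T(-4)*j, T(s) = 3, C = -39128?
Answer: 1120264222/396144755 ≈ 2.8279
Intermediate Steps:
P = 1309/342 (P = -8*(-1/76) - 67*(-1/18) = 2/19 + 67/18 = 1309/342 ≈ 3.8275)
w(z, j) = 3*j
t(I) = I + 1309/(342*I)
C/(-17020) + w(137, 12)/t(68) = -39128/(-17020) + (3*12)/(68 + (1309/342)/68) = -39128*(-1/17020) + 36/(68 + (1309/342)*(1/68)) = 9782/4255 + 36/(68 + 77/1368) = 9782/4255 + 36/(93101/1368) = 9782/4255 + 36*(1368/93101) = 9782/4255 + 49248/93101 = 1120264222/396144755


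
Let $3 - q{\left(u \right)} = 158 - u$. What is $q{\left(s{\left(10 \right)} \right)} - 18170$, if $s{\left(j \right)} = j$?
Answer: $-18315$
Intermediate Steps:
$q{\left(u \right)} = -155 + u$ ($q{\left(u \right)} = 3 - \left(158 - u\right) = 3 + \left(-158 + u\right) = -155 + u$)
$q{\left(s{\left(10 \right)} \right)} - 18170 = \left(-155 + 10\right) - 18170 = -145 - 18170 = -18315$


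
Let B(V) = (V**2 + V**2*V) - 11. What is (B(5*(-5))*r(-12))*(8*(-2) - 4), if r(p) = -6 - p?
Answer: 1801320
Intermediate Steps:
B(V) = -11 + V**2 + V**3 (B(V) = (V**2 + V**3) - 11 = -11 + V**2 + V**3)
(B(5*(-5))*r(-12))*(8*(-2) - 4) = ((-11 + (5*(-5))**2 + (5*(-5))**3)*(-6 - 1*(-12)))*(8*(-2) - 4) = ((-11 + (-25)**2 + (-25)**3)*(-6 + 12))*(-16 - 4) = ((-11 + 625 - 15625)*6)*(-20) = -15011*6*(-20) = -90066*(-20) = 1801320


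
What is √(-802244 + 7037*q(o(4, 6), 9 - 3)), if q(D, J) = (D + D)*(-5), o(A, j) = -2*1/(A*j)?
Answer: I*√28669674/6 ≈ 892.4*I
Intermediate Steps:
o(A, j) = -2/(A*j)
q(D, J) = -10*D (q(D, J) = (2*D)*(-5) = -10*D)
√(-802244 + 7037*q(o(4, 6), 9 - 3)) = √(-802244 + 7037*(-(-20)/(4*6))) = √(-802244 + 7037*(-10*(-1/12))) = √(-802244 + 7037*(⅚)) = √(-802244 + 35185/6) = √(-4778279/6) = I*√28669674/6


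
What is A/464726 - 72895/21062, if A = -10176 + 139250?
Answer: -15578822591/4894029506 ≈ -3.1832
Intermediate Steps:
A = 129074
A/464726 - 72895/21062 = 129074/464726 - 72895/21062 = 129074*(1/464726) - 72895*1/21062 = 64537/232363 - 72895/21062 = -15578822591/4894029506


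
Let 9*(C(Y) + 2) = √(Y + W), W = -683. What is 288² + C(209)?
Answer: 82942 + I*√474/9 ≈ 82942.0 + 2.4191*I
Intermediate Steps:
C(Y) = -2 + √(-683 + Y)/9 (C(Y) = -2 + √(Y - 683)/9 = -2 + √(-683 + Y)/9)
288² + C(209) = 288² + (-2 + √(-683 + 209)/9) = 82944 + (-2 + √(-474)/9) = 82944 + (-2 + (I*√474)/9) = 82944 + (-2 + I*√474/9) = 82942 + I*√474/9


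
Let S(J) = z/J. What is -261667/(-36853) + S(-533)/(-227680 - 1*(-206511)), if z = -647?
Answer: 2952385065468/415815236681 ≈ 7.1002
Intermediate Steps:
S(J) = -647/J
-261667/(-36853) + S(-533)/(-227680 - 1*(-206511)) = -261667/(-36853) + (-647/(-533))/(-227680 - 1*(-206511)) = -261667*(-1/36853) + (-647*(-1/533))/(-227680 + 206511) = 261667/36853 + (647/533)/(-21169) = 261667/36853 + (647/533)*(-1/21169) = 261667/36853 - 647/11283077 = 2952385065468/415815236681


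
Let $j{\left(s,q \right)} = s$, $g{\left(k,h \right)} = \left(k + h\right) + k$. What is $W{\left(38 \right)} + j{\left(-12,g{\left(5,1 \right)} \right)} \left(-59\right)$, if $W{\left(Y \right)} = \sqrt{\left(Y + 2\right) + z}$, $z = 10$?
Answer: $708 + 5 \sqrt{2} \approx 715.07$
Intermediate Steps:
$g{\left(k,h \right)} = h + 2 k$ ($g{\left(k,h \right)} = \left(h + k\right) + k = h + 2 k$)
$W{\left(Y \right)} = \sqrt{12 + Y}$ ($W{\left(Y \right)} = \sqrt{\left(Y + 2\right) + 10} = \sqrt{\left(2 + Y\right) + 10} = \sqrt{12 + Y}$)
$W{\left(38 \right)} + j{\left(-12,g{\left(5,1 \right)} \right)} \left(-59\right) = \sqrt{12 + 38} - -708 = \sqrt{50} + 708 = 5 \sqrt{2} + 708 = 708 + 5 \sqrt{2}$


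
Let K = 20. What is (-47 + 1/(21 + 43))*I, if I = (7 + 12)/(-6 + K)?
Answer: -57133/896 ≈ -63.765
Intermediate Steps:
I = 19/14 (I = (7 + 12)/(-6 + 20) = 19/14 ≈ 1.3571)
(-47 + 1/(21 + 43))*I = (-47 + 1/(21 + 43))*(19/14) = (-47 + 1/64)*(19/14) = -3007/64*19/14 = -57133/896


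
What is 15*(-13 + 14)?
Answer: 15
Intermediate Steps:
15*(-13 + 14) = 15*1 = 15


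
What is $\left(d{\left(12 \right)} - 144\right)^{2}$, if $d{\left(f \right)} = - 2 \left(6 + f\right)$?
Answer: $32400$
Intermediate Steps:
$d{\left(f \right)} = -12 - 2 f$
$\left(d{\left(12 \right)} - 144\right)^{2} = \left(\left(-12 - 24\right) - 144\right)^{2} = \left(-36 - 144\right)^{2} = \left(-180\right)^{2} = 32400$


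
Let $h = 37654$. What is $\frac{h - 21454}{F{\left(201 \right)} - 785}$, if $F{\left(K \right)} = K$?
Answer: $- \frac{2025}{73} \approx -27.74$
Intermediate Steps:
$\frac{h - 21454}{F{\left(201 \right)} - 785} = \frac{37654 - 21454}{201 - 785} = \frac{16200}{-584} = 16200 \left(- \frac{1}{584}\right) = - \frac{2025}{73}$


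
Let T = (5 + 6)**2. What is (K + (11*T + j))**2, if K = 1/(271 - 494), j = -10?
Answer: 86778554724/49729 ≈ 1.7450e+6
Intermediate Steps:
K = -1/223 (K = 1/(-223) = -1/223 ≈ -0.0044843)
T = 121 (T = 11**2 = 121)
(K + (11*T + j))**2 = (-1/223 + (11*121 - 10))**2 = (-1/223 + (1331 - 10))**2 = (-1/223 + 1321)**2 = (294582/223)**2 = 86778554724/49729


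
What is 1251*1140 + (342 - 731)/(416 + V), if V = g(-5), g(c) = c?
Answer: 586143151/411 ≈ 1.4261e+6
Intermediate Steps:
V = -5
1251*1140 + (342 - 731)/(416 + V) = 1251*1140 + (342 - 731)/(416 - 5) = 1426140 - 389/411 = 586143151/411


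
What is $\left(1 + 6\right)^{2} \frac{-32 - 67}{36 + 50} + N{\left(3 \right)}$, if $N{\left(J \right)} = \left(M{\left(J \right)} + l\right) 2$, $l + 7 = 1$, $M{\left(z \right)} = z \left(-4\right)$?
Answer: $- \frac{7947}{86} \approx -92.407$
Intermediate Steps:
$M{\left(z \right)} = - 4 z$
$l = -6$ ($l = -7 + 1 = -6$)
$N{\left(J \right)} = -12 - 8 J$ ($N{\left(J \right)} = \left(- 4 J - 6\right) 2 = \left(-6 - 4 J\right) 2 = -12 - 8 J$)
$\left(1 + 6\right)^{2} \frac{-32 - 67}{36 + 50} + N{\left(3 \right)} = \left(1 + 6\right)^{2} \frac{-32 - 67}{36 + 50} - 36 = 7^{2} \left(- \frac{99}{86}\right) - 36 = 49 \left(\left(-99\right) \frac{1}{86}\right) - 36 = 49 \left(- \frac{99}{86}\right) - 36 = - \frac{4851}{86} - 36 = - \frac{7947}{86}$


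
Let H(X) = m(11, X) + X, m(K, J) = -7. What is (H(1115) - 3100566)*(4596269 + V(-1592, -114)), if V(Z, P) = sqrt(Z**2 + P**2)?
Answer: -14245942722202 - 6198916*sqrt(636865) ≈ -1.4251e+13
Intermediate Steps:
V(Z, P) = sqrt(P**2 + Z**2)
H(X) = -7 + X
(H(1115) - 3100566)*(4596269 + V(-1592, -114)) = ((-7 + 1115) - 3100566)*(4596269 + sqrt((-114)**2 + (-1592)**2)) = (1108 - 3100566)*(4596269 + sqrt(12996 + 2534464)) = -3099458*(4596269 + sqrt(2547460)) = -3099458*(4596269 + 2*sqrt(636865)) = -14245942722202 - 6198916*sqrt(636865)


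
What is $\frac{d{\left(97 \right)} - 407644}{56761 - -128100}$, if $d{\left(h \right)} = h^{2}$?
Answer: $- \frac{398235}{184861} \approx -2.1542$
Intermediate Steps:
$\frac{d{\left(97 \right)} - 407644}{56761 - -128100} = \frac{97^{2} - 407644}{56761 - -128100} = \frac{9409 - 407644}{56761 + 128100} = - \frac{398235}{184861}$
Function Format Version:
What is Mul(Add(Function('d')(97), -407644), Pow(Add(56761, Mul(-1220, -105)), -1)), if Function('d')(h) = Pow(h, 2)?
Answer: Rational(-398235, 184861) ≈ -2.1542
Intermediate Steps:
Mul(Add(Function('d')(97), -407644), Pow(Add(56761, Mul(-1220, -105)), -1)) = Mul(Add(Pow(97, 2), -407644), Pow(Add(56761, Mul(-1220, -105)), -1)) = Mul(Add(9409, -407644), Pow(Add(56761, 128100), -1)) = Mul(-398235, Pow(184861, -1)) = Mul(-398235, Rational(1, 184861)) = Rational(-398235, 184861)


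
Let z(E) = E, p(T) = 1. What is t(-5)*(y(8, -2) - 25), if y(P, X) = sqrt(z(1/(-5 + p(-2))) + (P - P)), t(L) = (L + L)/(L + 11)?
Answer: 125/3 - 5*I/6 ≈ 41.667 - 0.83333*I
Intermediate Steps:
t(L) = 2*L/(11 + L) (t(L) = (2*L)/(11 + L) = 2*L/(11 + L))
y(P, X) = I/2 (y(P, X) = sqrt(1/(-5 + 1) + (P - P)) = sqrt(1/(-4) + 0) = sqrt(-1/4 + 0) = sqrt(-1/4) = I/2)
t(-5)*(y(8, -2) - 25) = (2*(-5)/(11 - 5))*(I/2 - 25) = (2*(-5)/6)*(-25 + I/2) = (2*(-5)*(1/6))*(-25 + I/2) = -5*(-25 + I/2)/3 = 125/3 - 5*I/6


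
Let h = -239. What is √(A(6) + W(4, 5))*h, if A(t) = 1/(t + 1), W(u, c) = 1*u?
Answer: -239*√203/7 ≈ -486.46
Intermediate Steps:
W(u, c) = u
A(t) = 1/(1 + t)
√(A(6) + W(4, 5))*h = √(1/(1 + 6) + 4)*(-239) = √(1/7 + 4)*(-239) = √(⅐ + 4)*(-239) = √(29/7)*(-239) = (√203/7)*(-239) = -239*√203/7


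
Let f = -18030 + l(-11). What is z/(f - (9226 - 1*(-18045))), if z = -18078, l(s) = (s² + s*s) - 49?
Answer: 3013/7518 ≈ 0.40077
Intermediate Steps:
l(s) = -49 + 2*s² (l(s) = (s² + s²) - 49 = 2*s² - 49 = -49 + 2*s²)
f = -17837 (f = -18030 + (-49 + 2*(-11)²) = -18030 + (-49 + 2*121) = -18030 + (-49 + 242) = -18030 + 193 = -17837)
z/(f - (9226 - 1*(-18045))) = -18078/(-17837 - (9226 - 1*(-18045))) = -18078/(-17837 - (9226 + 18045)) = -18078/(-17837 - 1*27271) = -18078/(-17837 - 27271) = -18078/(-45108) = -18078*(-1/45108) = 3013/7518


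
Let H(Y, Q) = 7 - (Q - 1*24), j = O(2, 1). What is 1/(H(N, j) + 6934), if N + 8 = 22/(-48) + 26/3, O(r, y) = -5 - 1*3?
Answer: 1/6973 ≈ 0.00014341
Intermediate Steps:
O(r, y) = -8 (O(r, y) = -5 - 3 = -8)
N = 5/24 (N = -8 + (22/(-48) + 26/3) = -8 + (22*(-1/48) + 26*(⅓)) = -8 + (-11/24 + 26/3) = -8 + 197/24 = 5/24 ≈ 0.20833)
j = -8
H(Y, Q) = 31 - Q (H(Y, Q) = 7 - (Q - 24) = 7 - (-24 + Q) = 7 + (24 - Q) = 31 - Q)
1/(H(N, j) + 6934) = 1/((31 - 1*(-8)) + 6934) = 1/((31 + 8) + 6934) = 1/(39 + 6934) = 1/6973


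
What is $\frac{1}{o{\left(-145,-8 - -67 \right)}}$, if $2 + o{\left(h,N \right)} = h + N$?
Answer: $- \frac{1}{88} \approx -0.011364$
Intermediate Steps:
$o{\left(h,N \right)} = -2 + N + h$ ($o{\left(h,N \right)} = -2 + \left(h + N\right) = -2 + \left(N + h\right) = -2 + N + h$)
$\frac{1}{o{\left(-145,-8 - -67 \right)}} = \frac{1}{-2 - -59 - 145} = \frac{1}{-2 + \left(-8 + 67\right) - 145} = \frac{1}{-2 + 59 - 145} = \frac{1}{-88} = - \frac{1}{88}$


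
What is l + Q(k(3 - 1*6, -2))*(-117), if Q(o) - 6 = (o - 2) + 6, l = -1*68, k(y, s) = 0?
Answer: -1238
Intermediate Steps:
l = -68
Q(o) = 10 + o (Q(o) = 6 + ((o - 2) + 6) = 6 + ((-2 + o) + 6) = 6 + (4 + o) = 10 + o)
l + Q(k(3 - 1*6, -2))*(-117) = -68 + (10 + 0)*(-117) = -68 + 10*(-117) = -68 - 1170 = -1238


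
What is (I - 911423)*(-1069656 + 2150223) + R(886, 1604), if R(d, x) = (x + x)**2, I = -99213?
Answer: -1092049619348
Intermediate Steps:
R(d, x) = 4*x**2 (R(d, x) = (2*x)**2 = 4*x**2)
(I - 911423)*(-1069656 + 2150223) + R(886, 1604) = (-99213 - 911423)*(-1069656 + 2150223) + 4*1604**2 = -1010636*1080567 + 4*2572816 = -1092059910612 + 10291264 = -1092049619348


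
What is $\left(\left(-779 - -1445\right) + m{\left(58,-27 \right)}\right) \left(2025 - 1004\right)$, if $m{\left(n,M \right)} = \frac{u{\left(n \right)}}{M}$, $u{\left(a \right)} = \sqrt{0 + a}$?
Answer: $679986 - \frac{1021 \sqrt{58}}{27} \approx 6.797 \cdot 10^{5}$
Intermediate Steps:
$u{\left(a \right)} = \sqrt{a}$
$m{\left(n,M \right)} = \frac{\sqrt{n}}{M}$
$\left(\left(-779 - -1445\right) + m{\left(58,-27 \right)}\right) \left(2025 - 1004\right) = \left(\left(-779 - -1445\right) + \frac{\sqrt{58}}{-27}\right) \left(2025 - 1004\right) = \left(\left(-779 + 1445\right) - \frac{\sqrt{58}}{27}\right) 1021 = \left(666 - \frac{\sqrt{58}}{27}\right) 1021 = 679986 - \frac{1021 \sqrt{58}}{27}$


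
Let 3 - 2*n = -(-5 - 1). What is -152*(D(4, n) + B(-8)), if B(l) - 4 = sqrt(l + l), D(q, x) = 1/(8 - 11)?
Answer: -1672/3 - 608*I ≈ -557.33 - 608.0*I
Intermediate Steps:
n = -3/2 (n = 3/2 - (-1)*(-5 - 1)/2 = 3/2 - (-1)*(-6)/2 = 3/2 - 1/2*6 = 3/2 - 3 = -3/2 ≈ -1.5000)
D(q, x) = -1/3 (D(q, x) = 1/(-3) = -1/3)
B(l) = 4 + sqrt(2)*sqrt(l) (B(l) = 4 + sqrt(l + l) = 4 + sqrt(2*l) = 4 + sqrt(2)*sqrt(l))
-152*(D(4, n) + B(-8)) = -152*(-1/3 + (4 + sqrt(2)*sqrt(-8))) = -152*(-1/3 + (4 + sqrt(2)*(2*I*sqrt(2)))) = -152*(-1/3 + (4 + 4*I)) = -152*(11/3 + 4*I) = -1672/3 - 608*I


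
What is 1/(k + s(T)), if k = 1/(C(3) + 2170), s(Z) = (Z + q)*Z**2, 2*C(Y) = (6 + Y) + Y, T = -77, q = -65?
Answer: -2176/1832013567 ≈ -1.1878e-6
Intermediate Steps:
C(Y) = 3 + Y (C(Y) = ((6 + Y) + Y)/2 = (6 + 2*Y)/2 = 3 + Y)
s(Z) = Z**2*(-65 + Z) (s(Z) = (Z - 65)*Z**2 = (-65 + Z)*Z**2 = Z**2*(-65 + Z))
k = 1/2176 (k = 1/((3 + 3) + 2170) = 1/(6 + 2170) = 1/2176 ≈ 0.00045956)
1/(k + s(T)) = 1/(1/2176 + (-77)**2*(-65 - 77)) = 1/(1/2176 + 5929*(-142)) = 1/(1/2176 - 841918) = 1/(-1832013567/2176) = -2176/1832013567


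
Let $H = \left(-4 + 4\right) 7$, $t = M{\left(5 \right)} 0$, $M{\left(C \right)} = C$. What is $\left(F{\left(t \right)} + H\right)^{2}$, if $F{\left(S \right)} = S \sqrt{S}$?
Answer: $0$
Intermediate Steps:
$t = 0$ ($t = 5 \cdot 0 = 0$)
$F{\left(S \right)} = S^{\frac{3}{2}}$
$H = 0$ ($H = 0 \cdot 7 = 0$)
$\left(F{\left(t \right)} + H\right)^{2} = \left(0^{\frac{3}{2}} + 0\right)^{2} = \left(0 + 0\right)^{2} = 0^{2} = 0$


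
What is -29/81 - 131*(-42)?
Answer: 445633/81 ≈ 5501.6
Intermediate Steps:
-29/81 - 131*(-42) = -29*1/81 + 5502 = -29/81 + 5502 = 445633/81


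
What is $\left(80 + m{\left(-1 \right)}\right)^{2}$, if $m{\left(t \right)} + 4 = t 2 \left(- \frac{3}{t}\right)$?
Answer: $4900$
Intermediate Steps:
$m{\left(t \right)} = -10$ ($m{\left(t \right)} = -4 + t 2 \left(- \frac{3}{t}\right) = -4 + 2 t \left(- \frac{3}{t}\right) = -4 - 6 = -10$)
$\left(80 + m{\left(-1 \right)}\right)^{2} = \left(80 - 10\right)^{2} = 70^{2} = 4900$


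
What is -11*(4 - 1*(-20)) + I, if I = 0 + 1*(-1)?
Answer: -265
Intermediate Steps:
I = -1 (I = 0 - 1 = -1)
-11*(4 - 1*(-20)) + I = -11*(4 - 1*(-20)) - 1 = -11*(4 + 20) - 1 = -11*24 - 1 = -264 - 1 = -265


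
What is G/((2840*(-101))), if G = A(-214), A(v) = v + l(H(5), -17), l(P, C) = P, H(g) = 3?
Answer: 211/286840 ≈ 0.00073560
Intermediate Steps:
A(v) = 3 + v (A(v) = v + 3 = 3 + v)
G = -211 (G = 3 - 214 = -211)
G/((2840*(-101))) = -211/(2840*(-101)) = -211/(-286840) = -211*(-1/286840) = 211/286840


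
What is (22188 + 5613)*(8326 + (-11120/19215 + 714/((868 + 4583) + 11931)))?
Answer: 286315691261015/1237019 ≈ 2.3146e+8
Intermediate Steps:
(22188 + 5613)*(8326 + (-11120/19215 + 714/((868 + 4583) + 11931))) = 27801*(8326 + (-11120*1/19215 + 714/(5451 + 11931))) = 27801*(8326 + (-2224/3843 + 714/17382)) = 27801*(8326 + (-2224/3843 + 714*(1/17382))) = 27801*(8326 + (-2224/3843 + 119/2897)) = 27801*(8326 - 5985611/11133171) = 27801*(92688796135/11133171) = 286315691261015/1237019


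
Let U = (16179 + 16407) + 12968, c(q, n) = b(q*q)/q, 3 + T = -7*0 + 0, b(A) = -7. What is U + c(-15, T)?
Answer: 683317/15 ≈ 45554.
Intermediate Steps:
T = -3 (T = -3 + (-7*0 + 0) = -3 + (0 + 0) = -3 + 0 = -3)
c(q, n) = -7/q
U = 45554 (U = 32586 + 12968 = 45554)
U + c(-15, T) = 45554 - 7/(-15) = 45554 - 7*(-1/15) = 45554 + 7/15 = 683317/15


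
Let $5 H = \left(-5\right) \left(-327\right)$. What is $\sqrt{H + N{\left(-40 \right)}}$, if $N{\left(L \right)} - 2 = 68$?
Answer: $\sqrt{397} \approx 19.925$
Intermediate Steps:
$H = 327$ ($H = \frac{\left(-5\right) \left(-327\right)}{5} = \frac{1}{5} \cdot 1635 = 327$)
$N{\left(L \right)} = 70$ ($N{\left(L \right)} = 2 + 68 = 70$)
$\sqrt{H + N{\left(-40 \right)}} = \sqrt{327 + 70} = \sqrt{397}$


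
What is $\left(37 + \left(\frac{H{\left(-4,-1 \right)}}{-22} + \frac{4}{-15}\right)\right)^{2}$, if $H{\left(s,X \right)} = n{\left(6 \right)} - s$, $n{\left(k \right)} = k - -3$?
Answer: $\frac{142253329}{108900} \approx 1306.3$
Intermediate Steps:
$n{\left(k \right)} = 3 + k$ ($n{\left(k \right)} = k + 3 = 3 + k$)
$H{\left(s,X \right)} = 9 - s$ ($H{\left(s,X \right)} = \left(3 + 6\right) - s = 9 - s$)
$\left(37 + \left(\frac{H{\left(-4,-1 \right)}}{-22} + \frac{4}{-15}\right)\right)^{2} = \left(37 + \left(\frac{9 - -4}{-22} + \frac{4}{-15}\right)\right)^{2} = \left(37 + \left(\left(9 + 4\right) \left(- \frac{1}{22}\right) + 4 \left(- \frac{1}{15}\right)\right)\right)^{2} = \left(37 + \left(13 \left(- \frac{1}{22}\right) - \frac{4}{15}\right)\right)^{2} = \left(37 - \frac{283}{330}\right)^{2} = \left(\frac{11927}{330}\right)^{2} = \frac{142253329}{108900}$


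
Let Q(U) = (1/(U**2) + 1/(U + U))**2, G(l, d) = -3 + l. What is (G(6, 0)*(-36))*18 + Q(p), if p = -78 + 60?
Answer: -12754580/6561 ≈ -1944.0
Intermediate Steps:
p = -18
Q(U) = (U**(-2) + 1/(2*U))**2
(G(6, 0)*(-36))*18 + Q(p) = ((-3 + 6)*(-36))*18 + (1/4)*(2 - 18)**2/(-18)**4 = (3*(-36))*18 + (1/4)*(1/104976)*(-16)**2 = -108*18 + (1/4)*(1/104976)*256 = -1944 + 4/6561 = -12754580/6561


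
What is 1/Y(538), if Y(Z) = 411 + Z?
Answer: 1/949 ≈ 0.0010537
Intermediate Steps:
1/Y(538) = 1/(411 + 538) = 1/949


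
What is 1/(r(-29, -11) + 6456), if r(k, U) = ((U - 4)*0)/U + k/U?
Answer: 11/71045 ≈ 0.00015483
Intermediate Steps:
r(k, U) = k/U (r(k, U) = ((-4 + U)*0)/U + k/U = 0/U + k/U = 0 + k/U = k/U)
1/(r(-29, -11) + 6456) = 1/(-29/(-11) + 6456) = 1/(-29*(-1/11) + 6456) = 1/(29/11 + 6456) = 1/(71045/11) = 11/71045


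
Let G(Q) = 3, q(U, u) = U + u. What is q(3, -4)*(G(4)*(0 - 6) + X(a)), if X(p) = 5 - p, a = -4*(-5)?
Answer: 33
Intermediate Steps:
a = 20
q(3, -4)*(G(4)*(0 - 6) + X(a)) = (3 - 4)*(3*(0 - 6) + (5 - 1*20)) = -(3*(-6) + (5 - 20)) = -(-18 - 15) = -1*(-33) = 33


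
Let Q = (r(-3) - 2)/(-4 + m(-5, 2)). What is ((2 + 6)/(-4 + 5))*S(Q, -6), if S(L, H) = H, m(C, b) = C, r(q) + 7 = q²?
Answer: -48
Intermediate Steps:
r(q) = -7 + q²
Q = 0 (Q = ((-7 + (-3)²) - 2)/(-4 - 5) = ((-7 + 9) - 2)/(-9) = (2 - 2)*(-⅑) = 0*(-⅑) = 0)
((2 + 6)/(-4 + 5))*S(Q, -6) = ((2 + 6)/(-4 + 5))*(-6) = (8/1)*(-6) = (8*1)*(-6) = 8*(-6) = -48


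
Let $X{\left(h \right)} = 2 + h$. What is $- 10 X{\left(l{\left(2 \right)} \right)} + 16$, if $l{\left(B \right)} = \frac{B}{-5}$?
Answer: $0$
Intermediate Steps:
$l{\left(B \right)} = - \frac{B}{5}$ ($l{\left(B \right)} = B \left(- \frac{1}{5}\right) = - \frac{B}{5}$)
$- 10 X{\left(l{\left(2 \right)} \right)} + 16 = - 10 \left(2 - \frac{2}{5}\right) + 16 = \left(-10\right) \frac{8}{5} + 16 = -16 + 16 = 0$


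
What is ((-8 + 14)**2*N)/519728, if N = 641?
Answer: 5769/129932 ≈ 0.044400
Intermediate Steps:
((-8 + 14)**2*N)/519728 = ((-8 + 14)**2*641)/519728 = (6**2*641)*(1/519728) = (36*641)*(1/519728) = 23076*(1/519728) = 5769/129932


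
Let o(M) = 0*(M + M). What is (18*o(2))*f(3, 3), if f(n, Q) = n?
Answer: 0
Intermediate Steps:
o(M) = 0 (o(M) = 0*(2*M) = 0)
(18*o(2))*f(3, 3) = (18*0)*3 = 0*3 = 0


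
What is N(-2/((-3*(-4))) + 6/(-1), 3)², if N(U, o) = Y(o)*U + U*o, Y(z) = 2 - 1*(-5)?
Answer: 34225/9 ≈ 3802.8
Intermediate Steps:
Y(z) = 7 (Y(z) = 2 + 5 = 7)
N(U, o) = 7*U + U*o
N(-2/((-3*(-4))) + 6/(-1), 3)² = ((-2/((-3*(-4))) + 6/(-1))*(7 + 3))² = ((-2/12 + 6*(-1))*10)² = ((-2*1/12 - 6)*10)² = ((-⅙ - 6)*10)² = (-37/6*10)² = (-185/3)² = 34225/9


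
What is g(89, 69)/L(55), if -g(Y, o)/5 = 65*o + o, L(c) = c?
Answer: -414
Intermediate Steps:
g(Y, o) = -330*o (g(Y, o) = -5*(65*o + o) = -330*o)
g(89, 69)/L(55) = -330*69/55 = -22770*1/55 = -414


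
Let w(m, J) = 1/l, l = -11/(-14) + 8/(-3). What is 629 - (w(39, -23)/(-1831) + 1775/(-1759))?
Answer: 160297922836/254437591 ≈ 630.01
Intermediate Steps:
l = -79/42 (l = -11*(-1/14) + 8*(-1/3) = 11/14 - 8/3 = -79/42 ≈ -1.8810)
w(m, J) = -42/79 (w(m, J) = 1/(-79/42) = -42/79)
629 - (w(39, -23)/(-1831) + 1775/(-1759)) = 629 - (-42/79/(-1831) + 1775/(-1759)) = 629 - (-42/79*(-1/1831) + 1775*(-1/1759)) = 629 - (42/144649 - 1775/1759) = 629 - 1*(-256678097/254437591) = 629 + 256678097/254437591 = 160297922836/254437591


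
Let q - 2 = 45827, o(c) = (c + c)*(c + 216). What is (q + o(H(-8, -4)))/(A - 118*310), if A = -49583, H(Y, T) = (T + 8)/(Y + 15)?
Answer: -752583/1407329 ≈ -0.53476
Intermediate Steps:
H(Y, T) = (8 + T)/(15 + Y)
o(c) = 2*c*(216 + c) (o(c) = (2*c)*(216 + c) = 2*c*(216 + c))
q = 45829 (q = 2 + 45827 = 45829)
(q + o(H(-8, -4)))/(A - 118*310) = (45829 + 2*((8 - 4)/(15 - 8))*(216 + (8 - 4)/(15 - 8)))/(-49583 - 118*310) = (45829 + 2*(4/7)*(216 + 4/7))/(-49583 - 36580) = (45829 + 2*((⅐)*4)*(216 + (⅐)*4))/(-86163) = (45829 + 2*(4/7)*(216 + 4/7))*(-1/86163) = (45829 + 2*(4/7)*(1516/7))*(-1/86163) = (45829 + 12128/49)*(-1/86163) = (2257749/49)*(-1/86163) = -752583/1407329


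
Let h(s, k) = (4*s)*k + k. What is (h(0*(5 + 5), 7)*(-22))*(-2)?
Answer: 308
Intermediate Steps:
h(s, k) = k + 4*k*s (h(s, k) = 4*k*s + k = k + 4*k*s)
(h(0*(5 + 5), 7)*(-22))*(-2) = ((7*(1 + 4*(0*(5 + 5))))*(-22))*(-2) = ((7*(1 + 4*(0*10)))*(-22))*(-2) = ((7*(1 + 4*0))*(-22))*(-2) = ((7*(1 + 0))*(-22))*(-2) = ((7*1)*(-22))*(-2) = (7*(-22))*(-2) = -154*(-2) = 308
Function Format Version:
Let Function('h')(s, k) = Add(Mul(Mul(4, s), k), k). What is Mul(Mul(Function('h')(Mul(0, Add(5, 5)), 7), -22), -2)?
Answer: 308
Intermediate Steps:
Function('h')(s, k) = Add(k, Mul(4, k, s)) (Function('h')(s, k) = Add(Mul(4, k, s), k) = Add(k, Mul(4, k, s)))
Mul(Mul(Function('h')(Mul(0, Add(5, 5)), 7), -22), -2) = Mul(Mul(Mul(7, Add(1, Mul(4, Mul(0, Add(5, 5))))), -22), -2) = Mul(Mul(Mul(7, Add(1, Mul(4, Mul(0, 10)))), -22), -2) = Mul(Mul(Mul(7, Add(1, Mul(4, 0))), -22), -2) = Mul(Mul(Mul(7, Add(1, 0)), -22), -2) = Mul(Mul(Mul(7, 1), -22), -2) = Mul(Mul(7, -22), -2) = Mul(-154, -2) = 308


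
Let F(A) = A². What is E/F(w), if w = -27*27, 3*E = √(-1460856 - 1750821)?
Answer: I*√356853/531441 ≈ 0.0011241*I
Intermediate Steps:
E = I*√356853 (E = √(-1460856 - 1750821)/3 = √(-3211677)/3 = (3*I*√356853)/3 = I*√356853 ≈ 597.37*I)
w = -729
E/F(w) = (I*√356853)/((-729)²) = (I*√356853)/531441 = (I*√356853)*(1/531441) = I*√356853/531441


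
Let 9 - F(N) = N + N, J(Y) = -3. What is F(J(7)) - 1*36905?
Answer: -36890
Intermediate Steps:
F(N) = 9 - 2*N (F(N) = 9 - (N + N) = 9 - 2*N)
F(J(7)) - 1*36905 = (9 - 2*(-3)) - 1*36905 = (9 + 6) - 36905 = 15 - 36905 = -36890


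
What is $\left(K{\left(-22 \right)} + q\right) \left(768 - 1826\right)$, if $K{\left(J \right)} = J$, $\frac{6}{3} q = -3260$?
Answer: $1747816$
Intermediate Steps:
$q = -1630$ ($q = \frac{1}{2} \left(-3260\right) = -1630$)
$\left(K{\left(-22 \right)} + q\right) \left(768 - 1826\right) = \left(-22 - 1630\right) \left(768 - 1826\right) = \left(-1652\right) \left(-1058\right) = 1747816$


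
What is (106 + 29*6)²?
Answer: 78400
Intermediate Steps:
(106 + 29*6)² = (106 + 174)² = 280² = 78400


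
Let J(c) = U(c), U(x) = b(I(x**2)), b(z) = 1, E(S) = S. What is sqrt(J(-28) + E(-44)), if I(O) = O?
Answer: I*sqrt(43) ≈ 6.5574*I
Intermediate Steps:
U(x) = 1
J(c) = 1
sqrt(J(-28) + E(-44)) = sqrt(1 - 44) = sqrt(-43) = I*sqrt(43)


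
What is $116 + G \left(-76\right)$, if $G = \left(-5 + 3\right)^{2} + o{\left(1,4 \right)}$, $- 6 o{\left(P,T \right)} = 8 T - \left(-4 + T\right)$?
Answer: $\frac{652}{3} \approx 217.33$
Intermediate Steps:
$o{\left(P,T \right)} = - \frac{2}{3} - \frac{7 T}{6}$ ($o{\left(P,T \right)} = - \frac{8 T - \left(-4 + T\right)}{6} = - \frac{4 + 7 T}{6} = - \frac{2}{3} - \frac{7 T}{6}$)
$G = - \frac{4}{3}$ ($G = \left(-5 + 3\right)^{2} - \frac{16}{3} = \left(-2\right)^{2} - \frac{16}{3} = 4 - \frac{16}{3} = - \frac{4}{3} \approx -1.3333$)
$116 + G \left(-76\right) = 116 - - \frac{304}{3} = 116 + \frac{304}{3} = \frac{652}{3}$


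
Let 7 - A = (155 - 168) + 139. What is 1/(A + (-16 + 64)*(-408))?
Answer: -1/19703 ≈ -5.0754e-5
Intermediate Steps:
A = -119 (A = 7 - ((155 - 168) + 139) = 7 - (-13 + 139) = 7 - 1*126 = 7 - 126 = -119)
1/(A + (-16 + 64)*(-408)) = 1/(-119 + (-16 + 64)*(-408)) = 1/(-119 + 48*(-408)) = 1/(-119 - 19584) = 1/(-19703) = -1/19703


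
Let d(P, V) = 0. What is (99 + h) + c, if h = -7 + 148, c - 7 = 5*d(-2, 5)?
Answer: 247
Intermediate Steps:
c = 7 (c = 7 + 5*0 = 7 + 0 = 7)
h = 141
(99 + h) + c = (99 + 141) + 7 = 240 + 7 = 247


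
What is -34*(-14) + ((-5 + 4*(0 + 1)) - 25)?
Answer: 450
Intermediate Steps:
-34*(-14) + ((-5 + 4*(0 + 1)) - 25) = 476 + ((-5 + 4*1) - 25) = 476 + ((-5 + 4) - 25) = 476 + (-1 - 25) = 476 - 26 = 450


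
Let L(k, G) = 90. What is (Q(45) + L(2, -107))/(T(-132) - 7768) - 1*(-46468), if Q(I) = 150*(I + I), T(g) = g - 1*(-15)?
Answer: 73277318/1577 ≈ 46466.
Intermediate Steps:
T(g) = 15 + g (T(g) = g + 15 = 15 + g)
Q(I) = 300*I (Q(I) = 150*(2*I) = 300*I)
(Q(45) + L(2, -107))/(T(-132) - 7768) - 1*(-46468) = (300*45 + 90)/((15 - 132) - 7768) - 1*(-46468) = (13500 + 90)/(-117 - 7768) + 46468 = 13590/(-7885) + 46468 = 13590*(-1/7885) + 46468 = -2718/1577 + 46468 = 73277318/1577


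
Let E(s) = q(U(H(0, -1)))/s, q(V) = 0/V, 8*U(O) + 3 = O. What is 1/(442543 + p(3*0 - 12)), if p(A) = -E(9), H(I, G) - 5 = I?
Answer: 1/442543 ≈ 2.2597e-6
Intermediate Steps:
H(I, G) = 5 + I
U(O) = -3/8 + O/8
q(V) = 0
E(s) = 0 (E(s) = 0/s = 0)
p(A) = 0 (p(A) = -1*0 = 0)
1/(442543 + p(3*0 - 12)) = 1/(442543 + 0) = 1/442543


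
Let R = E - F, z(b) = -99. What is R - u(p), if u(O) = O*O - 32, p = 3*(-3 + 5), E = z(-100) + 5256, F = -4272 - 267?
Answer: 9692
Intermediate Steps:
F = -4539
E = 5157 (E = -99 + 5256 = 5157)
p = 6 (p = 3*2 = 6)
R = 9696 (R = 5157 - 1*(-4539) = 5157 + 4539 = 9696)
u(O) = -32 + O**2 (u(O) = O**2 - 32 = -32 + O**2)
R - u(p) = 9696 - (-32 + 6**2) = 9696 - (-32 + 36) = 9696 - 1*4 = 9696 - 4 = 9692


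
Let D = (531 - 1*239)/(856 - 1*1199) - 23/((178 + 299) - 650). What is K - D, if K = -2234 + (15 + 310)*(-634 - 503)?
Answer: -22059764674/59339 ≈ -3.7176e+5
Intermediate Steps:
K = -371759 (K = -2234 + 325*(-1137) = -2234 - 369525 = -371759)
D = -42627/59339 (D = (531 - 239)/(856 - 1199) - 23/(477 - 650) = 292/(-343) - 23/(-173) = 292*(-1/343) - 23*(-1/173) = -292/343 + 23/173 = -42627/59339 ≈ -0.71836)
K - D = -371759 - 1*(-42627/59339) = -371759 + 42627/59339 = -22059764674/59339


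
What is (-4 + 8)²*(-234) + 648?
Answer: -3096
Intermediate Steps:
(-4 + 8)²*(-234) + 648 = 4²*(-234) + 648 = 16*(-234) + 648 = -3744 + 648 = -3096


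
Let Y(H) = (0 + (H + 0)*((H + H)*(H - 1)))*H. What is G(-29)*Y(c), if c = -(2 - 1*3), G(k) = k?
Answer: 0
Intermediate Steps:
c = 1 (c = -(2 - 3) = -1*(-1) = 1)
Y(H) = 2*H**3*(-1 + H) (Y(H) = (0 + H*((2*H)*(-1 + H)))*H = (0 + H*(2*H*(-1 + H)))*H = (0 + 2*H**2*(-1 + H))*H = (2*H**2*(-1 + H))*H = 2*H**3*(-1 + H))
G(-29)*Y(c) = -58*1**3*(-1 + 1) = -58*0 = -29*0 = 0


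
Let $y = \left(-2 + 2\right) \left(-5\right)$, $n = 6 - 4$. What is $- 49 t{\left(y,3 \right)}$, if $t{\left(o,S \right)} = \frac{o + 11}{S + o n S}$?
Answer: $- \frac{539}{3} \approx -179.67$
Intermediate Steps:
$n = 2$ ($n = 6 - 4 = 2$)
$y = 0$ ($y = 0 \left(-5\right) = 0$)
$t{\left(o,S \right)} = \frac{11 + o}{S + 2 S o}$ ($t{\left(o,S \right)} = \frac{o + 11}{S + o 2 S} = \frac{11 + o}{S + 2 o S} = \frac{11 + o}{S + 2 S o}$)
$- 49 t{\left(y,3 \right)} = - 49 \frac{11 + 0}{3 \left(1 + 2 \cdot 0\right)} = - 49 \cdot \frac{1}{3} \frac{1}{1 + 0} \cdot 11 = - 49 \cdot \frac{1}{3} \cdot 1^{-1} \cdot 11 = - 49 \cdot \frac{1}{3} \cdot 1 \cdot 11 = \left(-49\right) \frac{11}{3} = - \frac{539}{3}$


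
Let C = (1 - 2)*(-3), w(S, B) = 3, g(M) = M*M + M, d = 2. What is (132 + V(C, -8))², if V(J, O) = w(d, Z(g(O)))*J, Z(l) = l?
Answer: 19881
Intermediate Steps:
g(M) = M + M² (g(M) = M² + M = M + M²)
C = 3 (C = -1*(-3) = 3)
V(J, O) = 3*J
(132 + V(C, -8))² = (132 + 3*3)² = (132 + 9)² = 141² = 19881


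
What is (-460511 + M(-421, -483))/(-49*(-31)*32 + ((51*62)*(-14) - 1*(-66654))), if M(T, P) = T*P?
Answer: -128584/35497 ≈ -3.6224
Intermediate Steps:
M(T, P) = P*T
(-460511 + M(-421, -483))/(-49*(-31)*32 + ((51*62)*(-14) - 1*(-66654))) = (-460511 - 483*(-421))/(-49*(-31)*32 + ((51*62)*(-14) - 1*(-66654))) = (-460511 + 203343)/(1519*32 + (3162*(-14) + 66654)) = -257168/(48608 + (-44268 + 66654)) = -257168/(48608 + 22386) = -257168/70994 = -257168*1/70994 = -128584/35497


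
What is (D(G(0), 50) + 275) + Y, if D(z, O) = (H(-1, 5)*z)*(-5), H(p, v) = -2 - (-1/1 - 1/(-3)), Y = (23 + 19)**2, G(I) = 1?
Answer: 6137/3 ≈ 2045.7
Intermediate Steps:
Y = 1764 (Y = 42**2 = 1764)
H(p, v) = -4/3 (H(p, v) = -2 - (-1*1 - 1*(-1/3)) = -2 - (-1 + 1/3) = -2 - 1*(-2/3) = -2 + 2/3 = -4/3)
D(z, O) = 20*z/3 (D(z, O) = -4*z/3*(-5) = 20*z/3)
(D(G(0), 50) + 275) + Y = ((20/3)*1 + 275) + 1764 = (20/3 + 275) + 1764 = 845/3 + 1764 = 6137/3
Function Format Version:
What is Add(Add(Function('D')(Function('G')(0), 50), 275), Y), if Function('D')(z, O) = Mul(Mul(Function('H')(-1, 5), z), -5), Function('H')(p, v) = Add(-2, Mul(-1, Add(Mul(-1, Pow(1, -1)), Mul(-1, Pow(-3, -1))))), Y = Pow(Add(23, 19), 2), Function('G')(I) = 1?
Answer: Rational(6137, 3) ≈ 2045.7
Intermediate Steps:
Y = 1764 (Y = Pow(42, 2) = 1764)
Function('H')(p, v) = Rational(-4, 3) (Function('H')(p, v) = Add(-2, Mul(-1, Add(Mul(-1, 1), Mul(-1, Rational(-1, 3))))) = Add(-2, Mul(-1, Add(-1, Rational(1, 3)))) = Add(-2, Mul(-1, Rational(-2, 3))) = Add(-2, Rational(2, 3)) = Rational(-4, 3))
Function('D')(z, O) = Mul(Rational(20, 3), z) (Function('D')(z, O) = Mul(Mul(Rational(-4, 3), z), -5) = Mul(Rational(20, 3), z))
Add(Add(Function('D')(Function('G')(0), 50), 275), Y) = Add(Add(Mul(Rational(20, 3), 1), 275), 1764) = Add(Add(Rational(20, 3), 275), 1764) = Add(Rational(845, 3), 1764) = Rational(6137, 3)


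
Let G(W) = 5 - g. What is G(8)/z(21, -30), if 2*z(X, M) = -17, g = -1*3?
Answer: -16/17 ≈ -0.94118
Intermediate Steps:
g = -3
z(X, M) = -17/2 (z(X, M) = (½)*(-17) = -17/2)
G(W) = 8 (G(W) = 5 - 1*(-3) = 5 + 3 = 8)
G(8)/z(21, -30) = 8/(-17/2) = 8*(-2/17) = -16/17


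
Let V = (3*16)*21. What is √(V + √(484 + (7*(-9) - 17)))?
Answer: √(1008 + 2*√101) ≈ 32.064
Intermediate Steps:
V = 1008 (V = 48*21 = 1008)
√(V + √(484 + (7*(-9) - 17))) = √(1008 + √(484 + (7*(-9) - 17))) = √(1008 + √(484 + (-63 - 17))) = √(1008 + √(484 - 80)) = √(1008 + √404) = √(1008 + 2*√101)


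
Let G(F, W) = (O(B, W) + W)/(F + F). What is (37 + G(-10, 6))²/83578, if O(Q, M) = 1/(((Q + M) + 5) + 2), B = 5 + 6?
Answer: 12411529/770254848 ≈ 0.016114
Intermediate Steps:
B = 11
O(Q, M) = 1/(7 + M + Q) (O(Q, M) = 1/(((M + Q) + 5) + 2) = 1/((5 + M + Q) + 2) = 1/(7 + M + Q))
G(F, W) = (W + 1/(18 + W))/(2*F) (G(F, W) = (1/(7 + W + 11) + W)/(F + F) = (1/(18 + W) + W)/((2*F)) = (W + 1/(18 + W))*(1/(2*F)) = (W + 1/(18 + W))/(2*F))
(37 + G(-10, 6))²/83578 = (37 + (½)*(1 + 6*(18 + 6))/(-10*(18 + 6)))²/83578 = (37 + (½)*(-⅒)*(1 + 6*24)/24)²*(1/83578) = (37 + (½)*(-⅒)*(1/24)*(1 + 144))²*(1/83578) = (37 + (½)*(-⅒)*(1/24)*145)²*(1/83578) = (37 - 29/96)²*(1/83578) = (3523/96)²*(1/83578) = (12411529/9216)*(1/83578) = 12411529/770254848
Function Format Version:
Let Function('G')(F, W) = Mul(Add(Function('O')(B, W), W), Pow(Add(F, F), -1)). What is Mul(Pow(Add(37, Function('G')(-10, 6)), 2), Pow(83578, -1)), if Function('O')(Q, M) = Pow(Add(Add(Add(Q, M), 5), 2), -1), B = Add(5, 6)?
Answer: Rational(12411529, 770254848) ≈ 0.016114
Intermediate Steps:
B = 11
Function('O')(Q, M) = Pow(Add(7, M, Q), -1) (Function('O')(Q, M) = Pow(Add(Add(Add(M, Q), 5), 2), -1) = Pow(Add(Add(5, M, Q), 2), -1) = Pow(Add(7, M, Q), -1))
Function('G')(F, W) = Mul(Rational(1, 2), Pow(F, -1), Add(W, Pow(Add(18, W), -1))) (Function('G')(F, W) = Mul(Add(Pow(Add(7, W, 11), -1), W), Pow(Add(F, F), -1)) = Mul(Add(Pow(Add(18, W), -1), W), Pow(Mul(2, F), -1)) = Mul(Add(W, Pow(Add(18, W), -1)), Mul(Rational(1, 2), Pow(F, -1))) = Mul(Rational(1, 2), Pow(F, -1), Add(W, Pow(Add(18, W), -1))))
Mul(Pow(Add(37, Function('G')(-10, 6)), 2), Pow(83578, -1)) = Mul(Pow(Add(37, Mul(Rational(1, 2), Pow(-10, -1), Pow(Add(18, 6), -1), Add(1, Mul(6, Add(18, 6))))), 2), Pow(83578, -1)) = Mul(Pow(Add(37, Mul(Rational(1, 2), Rational(-1, 10), Pow(24, -1), Add(1, Mul(6, 24)))), 2), Rational(1, 83578)) = Mul(Pow(Add(37, Mul(Rational(1, 2), Rational(-1, 10), Rational(1, 24), Add(1, 144))), 2), Rational(1, 83578)) = Mul(Pow(Add(37, Mul(Rational(1, 2), Rational(-1, 10), Rational(1, 24), 145)), 2), Rational(1, 83578)) = Mul(Pow(Add(37, Rational(-29, 96)), 2), Rational(1, 83578)) = Mul(Pow(Rational(3523, 96), 2), Rational(1, 83578)) = Mul(Rational(12411529, 9216), Rational(1, 83578)) = Rational(12411529, 770254848)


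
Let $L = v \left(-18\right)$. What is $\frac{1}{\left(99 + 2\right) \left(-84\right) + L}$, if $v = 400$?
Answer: $- \frac{1}{15684} \approx -6.3759 \cdot 10^{-5}$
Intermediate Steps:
$L = -7200$ ($L = 400 \left(-18\right) = -7200$)
$\frac{1}{\left(99 + 2\right) \left(-84\right) + L} = \frac{1}{\left(99 + 2\right) \left(-84\right) - 7200} = \frac{1}{101 \left(-84\right) - 7200} = \frac{1}{-8484 - 7200} = \frac{1}{-15684} = - \frac{1}{15684}$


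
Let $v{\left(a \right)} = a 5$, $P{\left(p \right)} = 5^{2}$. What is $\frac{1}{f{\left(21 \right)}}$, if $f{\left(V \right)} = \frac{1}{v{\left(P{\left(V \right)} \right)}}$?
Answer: $125$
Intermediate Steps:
$P{\left(p \right)} = 25$
$v{\left(a \right)} = 5 a$
$f{\left(V \right)} = \frac{1}{125}$ ($f{\left(V \right)} = \frac{1}{5 \cdot 25} = \frac{1}{125}$)
$\frac{1}{f{\left(21 \right)}} = \frac{1}{\frac{1}{125}} = 125$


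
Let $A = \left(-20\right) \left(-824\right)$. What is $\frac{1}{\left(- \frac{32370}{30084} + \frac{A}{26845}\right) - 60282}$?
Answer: $- \frac{26920166}{1622813886423} \approx -1.6589 \cdot 10^{-5}$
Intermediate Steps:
$A = 16480$
$\frac{1}{\left(- \frac{32370}{30084} + \frac{A}{26845}\right) - 60282} = \frac{1}{\left(- \frac{32370}{30084} + \frac{16480}{26845}\right) - 60282} = \frac{1}{\left(\left(-32370\right) \frac{1}{30084} + 16480 \cdot \frac{1}{26845}\right) - 60282} = \frac{1}{\left(- \frac{5395}{5014} + \frac{3296}{5369}\right) - 60282} = \frac{1}{- \frac{12439611}{26920166} - 60282} = \frac{1}{- \frac{1622813886423}{26920166}} = - \frac{26920166}{1622813886423}$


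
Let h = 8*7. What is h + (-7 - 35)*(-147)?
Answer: 6230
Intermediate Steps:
h = 56
h + (-7 - 35)*(-147) = 56 + (-7 - 35)*(-147) = 56 - 42*(-147) = 56 + 6174 = 6230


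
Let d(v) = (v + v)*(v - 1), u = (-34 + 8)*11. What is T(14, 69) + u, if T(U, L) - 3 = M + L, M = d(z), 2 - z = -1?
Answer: -202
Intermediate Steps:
z = 3 (z = 2 - 1*(-1) = 2 + 1 = 3)
u = -286 (u = -26*11 = -286)
d(v) = 2*v*(-1 + v) (d(v) = (2*v)*(-1 + v) = 2*v*(-1 + v))
M = 12 (M = 2*3*(-1 + 3) = 2*3*2 = 12)
T(U, L) = 15 + L (T(U, L) = 3 + (12 + L) = 15 + L)
T(14, 69) + u = (15 + 69) - 286 = 84 - 286 = -202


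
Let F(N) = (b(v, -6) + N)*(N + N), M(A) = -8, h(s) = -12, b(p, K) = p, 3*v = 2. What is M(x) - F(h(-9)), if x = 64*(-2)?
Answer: -280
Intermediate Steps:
v = ⅔ (v = (⅓)*2 = ⅔ ≈ 0.66667)
x = -128
F(N) = 2*N*(⅔ + N) (F(N) = (⅔ + N)*(N + N) = (⅔ + N)*(2*N) = 2*N*(⅔ + N))
M(x) - F(h(-9)) = -8 - 2*(-12)*(2 + 3*(-12))/3 = -8 - 2*(-12)*(2 - 36)/3 = -8 - 2*(-12)*(-34)/3 = -8 - 1*272 = -8 - 272 = -280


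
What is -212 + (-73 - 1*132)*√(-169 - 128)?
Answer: -212 - 615*I*√33 ≈ -212.0 - 3532.9*I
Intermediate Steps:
-212 + (-73 - 1*132)*√(-169 - 128) = -212 + (-73 - 132)*√(-297) = -212 - 615*I*√33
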